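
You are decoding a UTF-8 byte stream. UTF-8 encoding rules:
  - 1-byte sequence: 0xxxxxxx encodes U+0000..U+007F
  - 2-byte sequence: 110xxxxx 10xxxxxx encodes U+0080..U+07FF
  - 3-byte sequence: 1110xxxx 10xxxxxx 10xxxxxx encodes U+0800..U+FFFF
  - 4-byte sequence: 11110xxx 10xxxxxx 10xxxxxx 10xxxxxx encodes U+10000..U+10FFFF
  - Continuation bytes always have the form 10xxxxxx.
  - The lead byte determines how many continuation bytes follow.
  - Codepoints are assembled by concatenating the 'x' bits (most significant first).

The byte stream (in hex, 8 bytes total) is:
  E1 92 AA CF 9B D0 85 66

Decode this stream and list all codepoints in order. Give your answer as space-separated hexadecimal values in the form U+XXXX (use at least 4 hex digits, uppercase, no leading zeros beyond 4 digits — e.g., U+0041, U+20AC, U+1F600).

Answer: U+14AA U+03DB U+0405 U+0066

Derivation:
Byte[0]=E1: 3-byte lead, need 2 cont bytes. acc=0x1
Byte[1]=92: continuation. acc=(acc<<6)|0x12=0x52
Byte[2]=AA: continuation. acc=(acc<<6)|0x2A=0x14AA
Completed: cp=U+14AA (starts at byte 0)
Byte[3]=CF: 2-byte lead, need 1 cont bytes. acc=0xF
Byte[4]=9B: continuation. acc=(acc<<6)|0x1B=0x3DB
Completed: cp=U+03DB (starts at byte 3)
Byte[5]=D0: 2-byte lead, need 1 cont bytes. acc=0x10
Byte[6]=85: continuation. acc=(acc<<6)|0x05=0x405
Completed: cp=U+0405 (starts at byte 5)
Byte[7]=66: 1-byte ASCII. cp=U+0066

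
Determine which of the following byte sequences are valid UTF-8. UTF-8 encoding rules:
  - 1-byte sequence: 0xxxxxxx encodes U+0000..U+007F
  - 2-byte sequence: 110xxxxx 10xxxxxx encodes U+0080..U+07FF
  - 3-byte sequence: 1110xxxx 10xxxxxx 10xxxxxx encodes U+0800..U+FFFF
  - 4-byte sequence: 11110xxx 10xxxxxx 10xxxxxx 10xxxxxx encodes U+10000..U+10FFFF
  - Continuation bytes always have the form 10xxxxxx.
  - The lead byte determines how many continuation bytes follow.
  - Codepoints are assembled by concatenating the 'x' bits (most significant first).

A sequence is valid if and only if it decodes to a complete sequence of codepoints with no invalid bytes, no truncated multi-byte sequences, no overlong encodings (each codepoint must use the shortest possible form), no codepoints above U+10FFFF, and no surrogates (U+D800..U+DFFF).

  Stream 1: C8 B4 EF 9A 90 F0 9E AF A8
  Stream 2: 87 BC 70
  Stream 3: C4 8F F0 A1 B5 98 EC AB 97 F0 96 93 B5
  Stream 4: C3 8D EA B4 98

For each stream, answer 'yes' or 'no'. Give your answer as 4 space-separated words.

Answer: yes no yes yes

Derivation:
Stream 1: decodes cleanly. VALID
Stream 2: error at byte offset 0. INVALID
Stream 3: decodes cleanly. VALID
Stream 4: decodes cleanly. VALID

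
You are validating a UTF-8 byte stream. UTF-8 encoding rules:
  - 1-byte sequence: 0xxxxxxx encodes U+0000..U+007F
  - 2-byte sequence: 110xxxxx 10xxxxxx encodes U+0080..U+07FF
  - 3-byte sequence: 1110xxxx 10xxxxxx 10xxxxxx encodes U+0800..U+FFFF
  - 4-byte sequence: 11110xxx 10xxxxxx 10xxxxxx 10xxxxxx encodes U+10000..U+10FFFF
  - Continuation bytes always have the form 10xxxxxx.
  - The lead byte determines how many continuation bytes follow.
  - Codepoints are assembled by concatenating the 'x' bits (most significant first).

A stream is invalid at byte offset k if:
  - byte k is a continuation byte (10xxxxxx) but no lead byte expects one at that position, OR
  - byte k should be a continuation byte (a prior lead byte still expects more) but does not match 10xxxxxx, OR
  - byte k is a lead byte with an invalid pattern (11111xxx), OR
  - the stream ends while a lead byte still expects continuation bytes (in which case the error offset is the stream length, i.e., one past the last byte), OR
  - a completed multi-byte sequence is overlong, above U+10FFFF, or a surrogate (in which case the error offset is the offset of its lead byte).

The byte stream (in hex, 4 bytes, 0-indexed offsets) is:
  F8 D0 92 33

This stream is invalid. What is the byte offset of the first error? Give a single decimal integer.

Answer: 0

Derivation:
Byte[0]=F8: INVALID lead byte (not 0xxx/110x/1110/11110)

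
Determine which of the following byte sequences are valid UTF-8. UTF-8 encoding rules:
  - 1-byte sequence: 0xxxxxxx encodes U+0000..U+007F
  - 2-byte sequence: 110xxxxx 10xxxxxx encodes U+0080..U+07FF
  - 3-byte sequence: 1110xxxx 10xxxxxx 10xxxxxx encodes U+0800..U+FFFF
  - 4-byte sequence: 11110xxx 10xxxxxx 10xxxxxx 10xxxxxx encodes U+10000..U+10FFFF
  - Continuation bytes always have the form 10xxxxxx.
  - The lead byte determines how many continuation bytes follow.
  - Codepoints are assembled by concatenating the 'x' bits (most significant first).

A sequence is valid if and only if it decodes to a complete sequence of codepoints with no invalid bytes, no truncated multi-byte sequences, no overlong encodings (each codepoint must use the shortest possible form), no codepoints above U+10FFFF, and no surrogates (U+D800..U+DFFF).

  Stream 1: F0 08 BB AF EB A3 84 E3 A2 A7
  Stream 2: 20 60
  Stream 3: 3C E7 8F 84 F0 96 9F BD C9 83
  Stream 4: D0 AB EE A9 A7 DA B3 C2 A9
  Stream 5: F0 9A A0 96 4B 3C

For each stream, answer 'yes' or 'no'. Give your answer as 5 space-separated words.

Stream 1: error at byte offset 1. INVALID
Stream 2: decodes cleanly. VALID
Stream 3: decodes cleanly. VALID
Stream 4: decodes cleanly. VALID
Stream 5: decodes cleanly. VALID

Answer: no yes yes yes yes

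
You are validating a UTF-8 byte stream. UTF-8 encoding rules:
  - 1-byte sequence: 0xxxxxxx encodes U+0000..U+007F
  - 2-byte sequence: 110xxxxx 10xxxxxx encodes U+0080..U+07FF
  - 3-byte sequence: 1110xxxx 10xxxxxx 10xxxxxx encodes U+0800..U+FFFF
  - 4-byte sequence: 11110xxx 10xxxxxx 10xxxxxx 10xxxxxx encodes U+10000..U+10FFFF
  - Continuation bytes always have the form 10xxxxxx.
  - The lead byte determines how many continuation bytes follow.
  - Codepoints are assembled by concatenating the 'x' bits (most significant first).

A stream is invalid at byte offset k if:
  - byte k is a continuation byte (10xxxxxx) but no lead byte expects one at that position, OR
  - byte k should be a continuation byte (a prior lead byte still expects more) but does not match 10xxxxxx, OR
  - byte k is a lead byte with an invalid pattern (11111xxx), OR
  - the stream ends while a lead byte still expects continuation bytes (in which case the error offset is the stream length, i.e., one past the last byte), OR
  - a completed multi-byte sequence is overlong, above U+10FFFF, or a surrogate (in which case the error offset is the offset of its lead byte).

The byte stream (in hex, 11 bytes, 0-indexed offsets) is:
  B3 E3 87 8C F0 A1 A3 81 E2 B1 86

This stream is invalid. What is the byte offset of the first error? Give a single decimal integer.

Answer: 0

Derivation:
Byte[0]=B3: INVALID lead byte (not 0xxx/110x/1110/11110)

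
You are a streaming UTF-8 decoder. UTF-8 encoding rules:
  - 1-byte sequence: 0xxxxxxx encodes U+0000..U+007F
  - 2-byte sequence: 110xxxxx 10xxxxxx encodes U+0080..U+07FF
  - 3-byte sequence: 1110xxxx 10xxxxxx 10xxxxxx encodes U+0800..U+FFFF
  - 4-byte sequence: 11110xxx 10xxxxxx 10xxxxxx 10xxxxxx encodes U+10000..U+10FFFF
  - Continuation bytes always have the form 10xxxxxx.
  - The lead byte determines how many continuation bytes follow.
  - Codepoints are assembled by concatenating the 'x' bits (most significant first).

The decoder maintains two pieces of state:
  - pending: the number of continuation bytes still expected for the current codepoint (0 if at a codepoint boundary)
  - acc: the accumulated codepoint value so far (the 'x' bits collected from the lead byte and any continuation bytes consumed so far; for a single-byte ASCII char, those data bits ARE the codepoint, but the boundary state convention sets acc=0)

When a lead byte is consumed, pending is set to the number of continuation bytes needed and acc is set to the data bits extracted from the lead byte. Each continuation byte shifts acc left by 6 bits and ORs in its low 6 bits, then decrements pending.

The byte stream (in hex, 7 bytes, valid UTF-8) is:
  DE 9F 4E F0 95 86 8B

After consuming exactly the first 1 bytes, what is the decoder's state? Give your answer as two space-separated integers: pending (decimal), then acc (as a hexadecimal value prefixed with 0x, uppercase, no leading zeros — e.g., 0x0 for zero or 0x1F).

Answer: 1 0x1E

Derivation:
Byte[0]=DE: 2-byte lead. pending=1, acc=0x1E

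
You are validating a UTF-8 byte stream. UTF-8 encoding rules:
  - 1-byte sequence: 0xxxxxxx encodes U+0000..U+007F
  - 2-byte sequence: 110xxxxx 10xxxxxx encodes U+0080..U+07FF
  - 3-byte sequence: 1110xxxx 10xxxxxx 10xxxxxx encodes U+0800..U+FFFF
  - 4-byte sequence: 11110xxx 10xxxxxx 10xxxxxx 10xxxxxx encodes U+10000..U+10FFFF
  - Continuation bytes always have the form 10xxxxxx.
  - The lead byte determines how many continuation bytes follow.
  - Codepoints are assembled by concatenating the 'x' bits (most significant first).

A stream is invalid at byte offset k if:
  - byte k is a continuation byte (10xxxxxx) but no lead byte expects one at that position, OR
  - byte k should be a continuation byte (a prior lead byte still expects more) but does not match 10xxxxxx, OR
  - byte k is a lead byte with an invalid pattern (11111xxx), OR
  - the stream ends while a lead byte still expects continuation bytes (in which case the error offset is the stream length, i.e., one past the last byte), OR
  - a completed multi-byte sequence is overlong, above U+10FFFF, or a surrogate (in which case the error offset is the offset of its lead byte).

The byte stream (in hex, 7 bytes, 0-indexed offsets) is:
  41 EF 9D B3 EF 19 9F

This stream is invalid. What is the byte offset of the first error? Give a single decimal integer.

Answer: 5

Derivation:
Byte[0]=41: 1-byte ASCII. cp=U+0041
Byte[1]=EF: 3-byte lead, need 2 cont bytes. acc=0xF
Byte[2]=9D: continuation. acc=(acc<<6)|0x1D=0x3DD
Byte[3]=B3: continuation. acc=(acc<<6)|0x33=0xF773
Completed: cp=U+F773 (starts at byte 1)
Byte[4]=EF: 3-byte lead, need 2 cont bytes. acc=0xF
Byte[5]=19: expected 10xxxxxx continuation. INVALID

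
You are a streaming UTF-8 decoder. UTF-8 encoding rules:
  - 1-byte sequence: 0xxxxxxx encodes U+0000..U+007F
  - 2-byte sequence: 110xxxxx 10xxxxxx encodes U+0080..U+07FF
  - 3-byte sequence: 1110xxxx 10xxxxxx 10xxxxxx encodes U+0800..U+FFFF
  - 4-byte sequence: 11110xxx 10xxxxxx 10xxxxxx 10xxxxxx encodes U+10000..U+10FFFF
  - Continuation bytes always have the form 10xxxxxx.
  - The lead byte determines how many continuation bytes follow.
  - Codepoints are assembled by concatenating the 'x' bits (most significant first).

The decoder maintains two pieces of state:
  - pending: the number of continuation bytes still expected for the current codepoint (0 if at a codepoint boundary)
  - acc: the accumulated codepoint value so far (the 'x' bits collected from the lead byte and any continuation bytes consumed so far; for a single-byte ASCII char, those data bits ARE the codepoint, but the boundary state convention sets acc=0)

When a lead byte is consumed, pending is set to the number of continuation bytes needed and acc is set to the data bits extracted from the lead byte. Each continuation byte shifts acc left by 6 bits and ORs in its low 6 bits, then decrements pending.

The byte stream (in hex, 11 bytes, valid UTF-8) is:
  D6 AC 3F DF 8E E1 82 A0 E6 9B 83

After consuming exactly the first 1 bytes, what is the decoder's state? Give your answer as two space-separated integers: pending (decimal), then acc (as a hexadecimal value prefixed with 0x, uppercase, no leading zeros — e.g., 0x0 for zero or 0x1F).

Answer: 1 0x16

Derivation:
Byte[0]=D6: 2-byte lead. pending=1, acc=0x16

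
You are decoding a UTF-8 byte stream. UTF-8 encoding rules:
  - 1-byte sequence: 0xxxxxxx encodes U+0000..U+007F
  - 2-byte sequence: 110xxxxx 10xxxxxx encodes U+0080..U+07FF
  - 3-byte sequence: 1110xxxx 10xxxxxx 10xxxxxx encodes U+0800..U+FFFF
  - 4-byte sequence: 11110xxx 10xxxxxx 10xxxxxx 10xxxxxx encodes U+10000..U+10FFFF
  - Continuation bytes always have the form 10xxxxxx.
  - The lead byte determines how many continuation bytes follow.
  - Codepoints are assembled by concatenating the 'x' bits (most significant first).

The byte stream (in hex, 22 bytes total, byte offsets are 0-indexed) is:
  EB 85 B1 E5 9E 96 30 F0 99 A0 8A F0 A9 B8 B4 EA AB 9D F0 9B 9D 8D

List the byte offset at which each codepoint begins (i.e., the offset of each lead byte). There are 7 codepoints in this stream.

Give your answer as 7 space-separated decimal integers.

Byte[0]=EB: 3-byte lead, need 2 cont bytes. acc=0xB
Byte[1]=85: continuation. acc=(acc<<6)|0x05=0x2C5
Byte[2]=B1: continuation. acc=(acc<<6)|0x31=0xB171
Completed: cp=U+B171 (starts at byte 0)
Byte[3]=E5: 3-byte lead, need 2 cont bytes. acc=0x5
Byte[4]=9E: continuation. acc=(acc<<6)|0x1E=0x15E
Byte[5]=96: continuation. acc=(acc<<6)|0x16=0x5796
Completed: cp=U+5796 (starts at byte 3)
Byte[6]=30: 1-byte ASCII. cp=U+0030
Byte[7]=F0: 4-byte lead, need 3 cont bytes. acc=0x0
Byte[8]=99: continuation. acc=(acc<<6)|0x19=0x19
Byte[9]=A0: continuation. acc=(acc<<6)|0x20=0x660
Byte[10]=8A: continuation. acc=(acc<<6)|0x0A=0x1980A
Completed: cp=U+1980A (starts at byte 7)
Byte[11]=F0: 4-byte lead, need 3 cont bytes. acc=0x0
Byte[12]=A9: continuation. acc=(acc<<6)|0x29=0x29
Byte[13]=B8: continuation. acc=(acc<<6)|0x38=0xA78
Byte[14]=B4: continuation. acc=(acc<<6)|0x34=0x29E34
Completed: cp=U+29E34 (starts at byte 11)
Byte[15]=EA: 3-byte lead, need 2 cont bytes. acc=0xA
Byte[16]=AB: continuation. acc=(acc<<6)|0x2B=0x2AB
Byte[17]=9D: continuation. acc=(acc<<6)|0x1D=0xAADD
Completed: cp=U+AADD (starts at byte 15)
Byte[18]=F0: 4-byte lead, need 3 cont bytes. acc=0x0
Byte[19]=9B: continuation. acc=(acc<<6)|0x1B=0x1B
Byte[20]=9D: continuation. acc=(acc<<6)|0x1D=0x6DD
Byte[21]=8D: continuation. acc=(acc<<6)|0x0D=0x1B74D
Completed: cp=U+1B74D (starts at byte 18)

Answer: 0 3 6 7 11 15 18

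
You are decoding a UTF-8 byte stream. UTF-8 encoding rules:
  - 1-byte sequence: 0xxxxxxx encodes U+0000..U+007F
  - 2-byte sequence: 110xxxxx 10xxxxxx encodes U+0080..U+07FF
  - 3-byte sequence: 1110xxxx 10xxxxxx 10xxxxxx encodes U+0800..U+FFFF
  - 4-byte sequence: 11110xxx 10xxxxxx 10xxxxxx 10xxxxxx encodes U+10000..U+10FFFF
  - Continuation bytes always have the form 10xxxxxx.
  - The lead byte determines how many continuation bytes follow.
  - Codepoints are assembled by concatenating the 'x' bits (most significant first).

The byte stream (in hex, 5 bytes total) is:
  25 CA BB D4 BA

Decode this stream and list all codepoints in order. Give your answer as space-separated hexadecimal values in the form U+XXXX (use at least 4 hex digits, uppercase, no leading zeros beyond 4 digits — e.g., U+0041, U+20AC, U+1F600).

Answer: U+0025 U+02BB U+053A

Derivation:
Byte[0]=25: 1-byte ASCII. cp=U+0025
Byte[1]=CA: 2-byte lead, need 1 cont bytes. acc=0xA
Byte[2]=BB: continuation. acc=(acc<<6)|0x3B=0x2BB
Completed: cp=U+02BB (starts at byte 1)
Byte[3]=D4: 2-byte lead, need 1 cont bytes. acc=0x14
Byte[4]=BA: continuation. acc=(acc<<6)|0x3A=0x53A
Completed: cp=U+053A (starts at byte 3)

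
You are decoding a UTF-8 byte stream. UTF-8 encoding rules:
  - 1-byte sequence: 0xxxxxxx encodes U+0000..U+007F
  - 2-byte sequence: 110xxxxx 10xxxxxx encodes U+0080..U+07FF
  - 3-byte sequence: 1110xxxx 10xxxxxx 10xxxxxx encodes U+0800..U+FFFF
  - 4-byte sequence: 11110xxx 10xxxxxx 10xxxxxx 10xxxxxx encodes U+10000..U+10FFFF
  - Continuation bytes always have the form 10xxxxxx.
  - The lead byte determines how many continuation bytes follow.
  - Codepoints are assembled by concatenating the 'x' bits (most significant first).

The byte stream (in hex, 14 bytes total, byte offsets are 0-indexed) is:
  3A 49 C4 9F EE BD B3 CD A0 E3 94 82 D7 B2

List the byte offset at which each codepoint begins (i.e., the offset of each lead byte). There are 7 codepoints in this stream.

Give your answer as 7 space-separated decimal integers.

Answer: 0 1 2 4 7 9 12

Derivation:
Byte[0]=3A: 1-byte ASCII. cp=U+003A
Byte[1]=49: 1-byte ASCII. cp=U+0049
Byte[2]=C4: 2-byte lead, need 1 cont bytes. acc=0x4
Byte[3]=9F: continuation. acc=(acc<<6)|0x1F=0x11F
Completed: cp=U+011F (starts at byte 2)
Byte[4]=EE: 3-byte lead, need 2 cont bytes. acc=0xE
Byte[5]=BD: continuation. acc=(acc<<6)|0x3D=0x3BD
Byte[6]=B3: continuation. acc=(acc<<6)|0x33=0xEF73
Completed: cp=U+EF73 (starts at byte 4)
Byte[7]=CD: 2-byte lead, need 1 cont bytes. acc=0xD
Byte[8]=A0: continuation. acc=(acc<<6)|0x20=0x360
Completed: cp=U+0360 (starts at byte 7)
Byte[9]=E3: 3-byte lead, need 2 cont bytes. acc=0x3
Byte[10]=94: continuation. acc=(acc<<6)|0x14=0xD4
Byte[11]=82: continuation. acc=(acc<<6)|0x02=0x3502
Completed: cp=U+3502 (starts at byte 9)
Byte[12]=D7: 2-byte lead, need 1 cont bytes. acc=0x17
Byte[13]=B2: continuation. acc=(acc<<6)|0x32=0x5F2
Completed: cp=U+05F2 (starts at byte 12)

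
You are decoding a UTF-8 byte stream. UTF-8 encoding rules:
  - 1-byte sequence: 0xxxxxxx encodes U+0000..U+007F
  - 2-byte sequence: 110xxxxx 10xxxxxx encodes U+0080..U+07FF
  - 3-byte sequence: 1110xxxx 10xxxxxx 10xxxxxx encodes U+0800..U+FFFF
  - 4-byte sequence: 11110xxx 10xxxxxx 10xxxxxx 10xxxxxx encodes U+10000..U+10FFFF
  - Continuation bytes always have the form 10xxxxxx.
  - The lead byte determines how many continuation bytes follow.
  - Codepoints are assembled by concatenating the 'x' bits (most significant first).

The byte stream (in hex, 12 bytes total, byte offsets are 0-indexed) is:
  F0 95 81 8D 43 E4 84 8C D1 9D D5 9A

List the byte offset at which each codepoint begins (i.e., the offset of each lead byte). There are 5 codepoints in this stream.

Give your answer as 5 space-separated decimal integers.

Byte[0]=F0: 4-byte lead, need 3 cont bytes. acc=0x0
Byte[1]=95: continuation. acc=(acc<<6)|0x15=0x15
Byte[2]=81: continuation. acc=(acc<<6)|0x01=0x541
Byte[3]=8D: continuation. acc=(acc<<6)|0x0D=0x1504D
Completed: cp=U+1504D (starts at byte 0)
Byte[4]=43: 1-byte ASCII. cp=U+0043
Byte[5]=E4: 3-byte lead, need 2 cont bytes. acc=0x4
Byte[6]=84: continuation. acc=(acc<<6)|0x04=0x104
Byte[7]=8C: continuation. acc=(acc<<6)|0x0C=0x410C
Completed: cp=U+410C (starts at byte 5)
Byte[8]=D1: 2-byte lead, need 1 cont bytes. acc=0x11
Byte[9]=9D: continuation. acc=(acc<<6)|0x1D=0x45D
Completed: cp=U+045D (starts at byte 8)
Byte[10]=D5: 2-byte lead, need 1 cont bytes. acc=0x15
Byte[11]=9A: continuation. acc=(acc<<6)|0x1A=0x55A
Completed: cp=U+055A (starts at byte 10)

Answer: 0 4 5 8 10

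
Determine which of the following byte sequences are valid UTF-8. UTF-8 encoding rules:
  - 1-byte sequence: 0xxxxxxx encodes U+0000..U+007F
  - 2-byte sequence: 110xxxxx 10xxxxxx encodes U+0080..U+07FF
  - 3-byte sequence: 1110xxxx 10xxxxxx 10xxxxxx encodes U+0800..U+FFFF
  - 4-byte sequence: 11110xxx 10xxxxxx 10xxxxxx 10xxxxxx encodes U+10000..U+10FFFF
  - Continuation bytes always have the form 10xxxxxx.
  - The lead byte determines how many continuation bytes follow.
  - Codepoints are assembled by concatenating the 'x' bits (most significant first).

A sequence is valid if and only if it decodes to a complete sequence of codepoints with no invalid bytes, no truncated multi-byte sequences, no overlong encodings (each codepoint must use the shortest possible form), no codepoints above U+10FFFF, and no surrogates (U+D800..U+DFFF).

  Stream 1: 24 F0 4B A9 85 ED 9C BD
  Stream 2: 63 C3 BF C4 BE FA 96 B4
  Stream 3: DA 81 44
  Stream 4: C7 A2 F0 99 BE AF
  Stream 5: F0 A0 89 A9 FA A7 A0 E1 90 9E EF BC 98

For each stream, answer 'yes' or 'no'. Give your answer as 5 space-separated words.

Answer: no no yes yes no

Derivation:
Stream 1: error at byte offset 2. INVALID
Stream 2: error at byte offset 5. INVALID
Stream 3: decodes cleanly. VALID
Stream 4: decodes cleanly. VALID
Stream 5: error at byte offset 4. INVALID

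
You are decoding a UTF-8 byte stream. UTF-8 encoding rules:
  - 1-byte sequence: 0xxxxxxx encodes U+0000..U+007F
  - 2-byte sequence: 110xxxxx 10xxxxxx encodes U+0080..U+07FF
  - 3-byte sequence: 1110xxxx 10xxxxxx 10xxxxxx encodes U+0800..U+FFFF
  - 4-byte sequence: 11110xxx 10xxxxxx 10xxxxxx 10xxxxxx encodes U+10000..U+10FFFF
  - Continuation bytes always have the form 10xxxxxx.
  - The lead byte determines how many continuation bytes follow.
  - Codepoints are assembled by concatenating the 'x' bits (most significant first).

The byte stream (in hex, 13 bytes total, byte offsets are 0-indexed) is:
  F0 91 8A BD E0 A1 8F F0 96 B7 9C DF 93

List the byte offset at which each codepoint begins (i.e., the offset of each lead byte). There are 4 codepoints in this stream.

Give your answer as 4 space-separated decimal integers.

Answer: 0 4 7 11

Derivation:
Byte[0]=F0: 4-byte lead, need 3 cont bytes. acc=0x0
Byte[1]=91: continuation. acc=(acc<<6)|0x11=0x11
Byte[2]=8A: continuation. acc=(acc<<6)|0x0A=0x44A
Byte[3]=BD: continuation. acc=(acc<<6)|0x3D=0x112BD
Completed: cp=U+112BD (starts at byte 0)
Byte[4]=E0: 3-byte lead, need 2 cont bytes. acc=0x0
Byte[5]=A1: continuation. acc=(acc<<6)|0x21=0x21
Byte[6]=8F: continuation. acc=(acc<<6)|0x0F=0x84F
Completed: cp=U+084F (starts at byte 4)
Byte[7]=F0: 4-byte lead, need 3 cont bytes. acc=0x0
Byte[8]=96: continuation. acc=(acc<<6)|0x16=0x16
Byte[9]=B7: continuation. acc=(acc<<6)|0x37=0x5B7
Byte[10]=9C: continuation. acc=(acc<<6)|0x1C=0x16DDC
Completed: cp=U+16DDC (starts at byte 7)
Byte[11]=DF: 2-byte lead, need 1 cont bytes. acc=0x1F
Byte[12]=93: continuation. acc=(acc<<6)|0x13=0x7D3
Completed: cp=U+07D3 (starts at byte 11)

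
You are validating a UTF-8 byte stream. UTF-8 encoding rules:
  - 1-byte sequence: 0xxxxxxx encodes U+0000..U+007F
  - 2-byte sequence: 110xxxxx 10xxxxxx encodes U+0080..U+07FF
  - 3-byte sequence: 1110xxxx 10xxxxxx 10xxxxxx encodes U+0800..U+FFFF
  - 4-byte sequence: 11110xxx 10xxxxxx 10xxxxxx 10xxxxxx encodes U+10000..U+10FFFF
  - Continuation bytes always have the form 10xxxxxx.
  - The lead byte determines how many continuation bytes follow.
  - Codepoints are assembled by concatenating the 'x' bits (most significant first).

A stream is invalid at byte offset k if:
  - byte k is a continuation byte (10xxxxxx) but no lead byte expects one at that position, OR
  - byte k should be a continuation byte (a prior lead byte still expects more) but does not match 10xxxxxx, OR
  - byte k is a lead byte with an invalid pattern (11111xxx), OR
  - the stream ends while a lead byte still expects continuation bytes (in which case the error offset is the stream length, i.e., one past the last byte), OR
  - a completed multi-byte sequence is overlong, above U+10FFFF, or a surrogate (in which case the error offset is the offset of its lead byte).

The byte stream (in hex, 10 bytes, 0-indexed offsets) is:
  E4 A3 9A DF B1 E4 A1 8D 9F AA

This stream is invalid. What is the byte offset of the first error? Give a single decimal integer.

Answer: 8

Derivation:
Byte[0]=E4: 3-byte lead, need 2 cont bytes. acc=0x4
Byte[1]=A3: continuation. acc=(acc<<6)|0x23=0x123
Byte[2]=9A: continuation. acc=(acc<<6)|0x1A=0x48DA
Completed: cp=U+48DA (starts at byte 0)
Byte[3]=DF: 2-byte lead, need 1 cont bytes. acc=0x1F
Byte[4]=B1: continuation. acc=(acc<<6)|0x31=0x7F1
Completed: cp=U+07F1 (starts at byte 3)
Byte[5]=E4: 3-byte lead, need 2 cont bytes. acc=0x4
Byte[6]=A1: continuation. acc=(acc<<6)|0x21=0x121
Byte[7]=8D: continuation. acc=(acc<<6)|0x0D=0x484D
Completed: cp=U+484D (starts at byte 5)
Byte[8]=9F: INVALID lead byte (not 0xxx/110x/1110/11110)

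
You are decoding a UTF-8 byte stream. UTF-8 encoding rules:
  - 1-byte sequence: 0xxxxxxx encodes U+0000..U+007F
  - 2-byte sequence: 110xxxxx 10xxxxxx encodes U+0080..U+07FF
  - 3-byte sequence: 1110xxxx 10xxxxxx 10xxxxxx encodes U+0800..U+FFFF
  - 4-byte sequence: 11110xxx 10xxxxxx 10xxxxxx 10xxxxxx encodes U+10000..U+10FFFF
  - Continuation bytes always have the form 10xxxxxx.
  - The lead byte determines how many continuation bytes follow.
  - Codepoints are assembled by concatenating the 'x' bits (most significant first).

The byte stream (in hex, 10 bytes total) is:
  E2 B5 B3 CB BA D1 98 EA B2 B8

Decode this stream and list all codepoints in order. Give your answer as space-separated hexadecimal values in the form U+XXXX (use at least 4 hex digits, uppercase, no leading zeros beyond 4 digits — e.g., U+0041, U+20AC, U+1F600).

Answer: U+2D73 U+02FA U+0458 U+ACB8

Derivation:
Byte[0]=E2: 3-byte lead, need 2 cont bytes. acc=0x2
Byte[1]=B5: continuation. acc=(acc<<6)|0x35=0xB5
Byte[2]=B3: continuation. acc=(acc<<6)|0x33=0x2D73
Completed: cp=U+2D73 (starts at byte 0)
Byte[3]=CB: 2-byte lead, need 1 cont bytes. acc=0xB
Byte[4]=BA: continuation. acc=(acc<<6)|0x3A=0x2FA
Completed: cp=U+02FA (starts at byte 3)
Byte[5]=D1: 2-byte lead, need 1 cont bytes. acc=0x11
Byte[6]=98: continuation. acc=(acc<<6)|0x18=0x458
Completed: cp=U+0458 (starts at byte 5)
Byte[7]=EA: 3-byte lead, need 2 cont bytes. acc=0xA
Byte[8]=B2: continuation. acc=(acc<<6)|0x32=0x2B2
Byte[9]=B8: continuation. acc=(acc<<6)|0x38=0xACB8
Completed: cp=U+ACB8 (starts at byte 7)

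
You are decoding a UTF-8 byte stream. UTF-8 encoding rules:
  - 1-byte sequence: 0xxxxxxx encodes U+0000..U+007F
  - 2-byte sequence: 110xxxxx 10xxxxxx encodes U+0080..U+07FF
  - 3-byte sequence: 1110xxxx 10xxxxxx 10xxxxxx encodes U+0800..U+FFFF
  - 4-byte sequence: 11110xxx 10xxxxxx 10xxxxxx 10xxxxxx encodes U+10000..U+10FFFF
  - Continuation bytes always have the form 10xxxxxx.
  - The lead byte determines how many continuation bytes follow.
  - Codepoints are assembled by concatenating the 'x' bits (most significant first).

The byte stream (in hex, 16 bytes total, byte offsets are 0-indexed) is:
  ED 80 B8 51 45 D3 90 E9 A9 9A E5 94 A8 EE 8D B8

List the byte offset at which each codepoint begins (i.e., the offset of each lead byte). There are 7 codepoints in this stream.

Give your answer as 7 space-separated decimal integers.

Answer: 0 3 4 5 7 10 13

Derivation:
Byte[0]=ED: 3-byte lead, need 2 cont bytes. acc=0xD
Byte[1]=80: continuation. acc=(acc<<6)|0x00=0x340
Byte[2]=B8: continuation. acc=(acc<<6)|0x38=0xD038
Completed: cp=U+D038 (starts at byte 0)
Byte[3]=51: 1-byte ASCII. cp=U+0051
Byte[4]=45: 1-byte ASCII. cp=U+0045
Byte[5]=D3: 2-byte lead, need 1 cont bytes. acc=0x13
Byte[6]=90: continuation. acc=(acc<<6)|0x10=0x4D0
Completed: cp=U+04D0 (starts at byte 5)
Byte[7]=E9: 3-byte lead, need 2 cont bytes. acc=0x9
Byte[8]=A9: continuation. acc=(acc<<6)|0x29=0x269
Byte[9]=9A: continuation. acc=(acc<<6)|0x1A=0x9A5A
Completed: cp=U+9A5A (starts at byte 7)
Byte[10]=E5: 3-byte lead, need 2 cont bytes. acc=0x5
Byte[11]=94: continuation. acc=(acc<<6)|0x14=0x154
Byte[12]=A8: continuation. acc=(acc<<6)|0x28=0x5528
Completed: cp=U+5528 (starts at byte 10)
Byte[13]=EE: 3-byte lead, need 2 cont bytes. acc=0xE
Byte[14]=8D: continuation. acc=(acc<<6)|0x0D=0x38D
Byte[15]=B8: continuation. acc=(acc<<6)|0x38=0xE378
Completed: cp=U+E378 (starts at byte 13)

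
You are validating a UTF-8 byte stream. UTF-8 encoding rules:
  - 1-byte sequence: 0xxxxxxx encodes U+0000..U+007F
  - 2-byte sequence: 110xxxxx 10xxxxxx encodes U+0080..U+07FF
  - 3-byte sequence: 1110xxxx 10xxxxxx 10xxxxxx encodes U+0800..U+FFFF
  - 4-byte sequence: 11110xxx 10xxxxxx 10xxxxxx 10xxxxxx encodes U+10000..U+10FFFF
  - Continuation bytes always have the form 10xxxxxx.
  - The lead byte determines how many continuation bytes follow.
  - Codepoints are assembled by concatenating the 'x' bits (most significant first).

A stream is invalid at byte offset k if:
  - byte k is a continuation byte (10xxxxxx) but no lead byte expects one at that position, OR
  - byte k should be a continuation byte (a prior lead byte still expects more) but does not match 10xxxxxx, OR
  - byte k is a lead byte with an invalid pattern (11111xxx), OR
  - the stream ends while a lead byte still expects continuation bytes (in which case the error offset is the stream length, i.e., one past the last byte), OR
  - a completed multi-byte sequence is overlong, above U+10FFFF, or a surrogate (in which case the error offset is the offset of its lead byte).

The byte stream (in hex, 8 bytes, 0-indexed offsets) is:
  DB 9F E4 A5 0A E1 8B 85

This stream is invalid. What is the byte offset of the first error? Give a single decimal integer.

Answer: 4

Derivation:
Byte[0]=DB: 2-byte lead, need 1 cont bytes. acc=0x1B
Byte[1]=9F: continuation. acc=(acc<<6)|0x1F=0x6DF
Completed: cp=U+06DF (starts at byte 0)
Byte[2]=E4: 3-byte lead, need 2 cont bytes. acc=0x4
Byte[3]=A5: continuation. acc=(acc<<6)|0x25=0x125
Byte[4]=0A: expected 10xxxxxx continuation. INVALID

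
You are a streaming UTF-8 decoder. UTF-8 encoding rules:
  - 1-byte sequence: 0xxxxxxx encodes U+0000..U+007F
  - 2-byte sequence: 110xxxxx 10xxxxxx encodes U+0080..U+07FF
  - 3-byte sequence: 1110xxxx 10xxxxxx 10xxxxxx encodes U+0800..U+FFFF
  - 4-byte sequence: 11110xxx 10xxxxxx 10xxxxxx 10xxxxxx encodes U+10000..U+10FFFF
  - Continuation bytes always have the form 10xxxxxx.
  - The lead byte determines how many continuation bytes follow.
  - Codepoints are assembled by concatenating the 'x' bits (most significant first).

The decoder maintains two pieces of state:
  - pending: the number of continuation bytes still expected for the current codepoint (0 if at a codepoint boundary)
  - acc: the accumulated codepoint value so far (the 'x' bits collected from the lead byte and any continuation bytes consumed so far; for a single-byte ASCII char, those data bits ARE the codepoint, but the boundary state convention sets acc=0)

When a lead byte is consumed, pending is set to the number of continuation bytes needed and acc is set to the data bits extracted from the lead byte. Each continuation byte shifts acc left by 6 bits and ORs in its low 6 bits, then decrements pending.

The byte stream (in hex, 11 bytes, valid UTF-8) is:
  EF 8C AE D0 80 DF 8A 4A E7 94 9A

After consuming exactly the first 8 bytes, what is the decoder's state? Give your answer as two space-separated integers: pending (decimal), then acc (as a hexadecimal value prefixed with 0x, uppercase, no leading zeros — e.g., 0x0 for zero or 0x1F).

Answer: 0 0x0

Derivation:
Byte[0]=EF: 3-byte lead. pending=2, acc=0xF
Byte[1]=8C: continuation. acc=(acc<<6)|0x0C=0x3CC, pending=1
Byte[2]=AE: continuation. acc=(acc<<6)|0x2E=0xF32E, pending=0
Byte[3]=D0: 2-byte lead. pending=1, acc=0x10
Byte[4]=80: continuation. acc=(acc<<6)|0x00=0x400, pending=0
Byte[5]=DF: 2-byte lead. pending=1, acc=0x1F
Byte[6]=8A: continuation. acc=(acc<<6)|0x0A=0x7CA, pending=0
Byte[7]=4A: 1-byte. pending=0, acc=0x0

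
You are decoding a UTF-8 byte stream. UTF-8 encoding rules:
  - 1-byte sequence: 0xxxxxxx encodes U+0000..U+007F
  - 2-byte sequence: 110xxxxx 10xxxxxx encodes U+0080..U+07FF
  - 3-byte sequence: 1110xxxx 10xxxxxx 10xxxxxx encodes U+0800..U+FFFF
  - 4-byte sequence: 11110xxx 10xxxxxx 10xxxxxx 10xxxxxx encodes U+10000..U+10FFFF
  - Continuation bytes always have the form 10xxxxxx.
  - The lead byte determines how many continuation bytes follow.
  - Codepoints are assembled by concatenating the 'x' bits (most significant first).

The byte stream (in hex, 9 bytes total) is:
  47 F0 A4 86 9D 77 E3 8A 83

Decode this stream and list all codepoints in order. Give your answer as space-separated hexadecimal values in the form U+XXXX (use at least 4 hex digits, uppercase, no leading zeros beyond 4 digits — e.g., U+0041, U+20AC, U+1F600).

Answer: U+0047 U+2419D U+0077 U+3283

Derivation:
Byte[0]=47: 1-byte ASCII. cp=U+0047
Byte[1]=F0: 4-byte lead, need 3 cont bytes. acc=0x0
Byte[2]=A4: continuation. acc=(acc<<6)|0x24=0x24
Byte[3]=86: continuation. acc=(acc<<6)|0x06=0x906
Byte[4]=9D: continuation. acc=(acc<<6)|0x1D=0x2419D
Completed: cp=U+2419D (starts at byte 1)
Byte[5]=77: 1-byte ASCII. cp=U+0077
Byte[6]=E3: 3-byte lead, need 2 cont bytes. acc=0x3
Byte[7]=8A: continuation. acc=(acc<<6)|0x0A=0xCA
Byte[8]=83: continuation. acc=(acc<<6)|0x03=0x3283
Completed: cp=U+3283 (starts at byte 6)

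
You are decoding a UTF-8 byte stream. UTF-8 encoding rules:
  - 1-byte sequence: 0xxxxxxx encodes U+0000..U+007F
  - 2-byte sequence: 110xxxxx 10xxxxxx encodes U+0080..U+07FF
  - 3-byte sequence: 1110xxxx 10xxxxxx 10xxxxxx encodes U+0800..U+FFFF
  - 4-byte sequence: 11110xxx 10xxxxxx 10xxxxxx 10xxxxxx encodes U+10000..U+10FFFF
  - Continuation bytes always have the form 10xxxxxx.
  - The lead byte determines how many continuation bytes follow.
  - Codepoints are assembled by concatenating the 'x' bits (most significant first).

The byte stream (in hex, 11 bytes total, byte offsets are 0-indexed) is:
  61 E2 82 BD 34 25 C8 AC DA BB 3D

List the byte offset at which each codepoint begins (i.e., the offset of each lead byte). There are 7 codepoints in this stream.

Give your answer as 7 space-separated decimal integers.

Answer: 0 1 4 5 6 8 10

Derivation:
Byte[0]=61: 1-byte ASCII. cp=U+0061
Byte[1]=E2: 3-byte lead, need 2 cont bytes. acc=0x2
Byte[2]=82: continuation. acc=(acc<<6)|0x02=0x82
Byte[3]=BD: continuation. acc=(acc<<6)|0x3D=0x20BD
Completed: cp=U+20BD (starts at byte 1)
Byte[4]=34: 1-byte ASCII. cp=U+0034
Byte[5]=25: 1-byte ASCII. cp=U+0025
Byte[6]=C8: 2-byte lead, need 1 cont bytes. acc=0x8
Byte[7]=AC: continuation. acc=(acc<<6)|0x2C=0x22C
Completed: cp=U+022C (starts at byte 6)
Byte[8]=DA: 2-byte lead, need 1 cont bytes. acc=0x1A
Byte[9]=BB: continuation. acc=(acc<<6)|0x3B=0x6BB
Completed: cp=U+06BB (starts at byte 8)
Byte[10]=3D: 1-byte ASCII. cp=U+003D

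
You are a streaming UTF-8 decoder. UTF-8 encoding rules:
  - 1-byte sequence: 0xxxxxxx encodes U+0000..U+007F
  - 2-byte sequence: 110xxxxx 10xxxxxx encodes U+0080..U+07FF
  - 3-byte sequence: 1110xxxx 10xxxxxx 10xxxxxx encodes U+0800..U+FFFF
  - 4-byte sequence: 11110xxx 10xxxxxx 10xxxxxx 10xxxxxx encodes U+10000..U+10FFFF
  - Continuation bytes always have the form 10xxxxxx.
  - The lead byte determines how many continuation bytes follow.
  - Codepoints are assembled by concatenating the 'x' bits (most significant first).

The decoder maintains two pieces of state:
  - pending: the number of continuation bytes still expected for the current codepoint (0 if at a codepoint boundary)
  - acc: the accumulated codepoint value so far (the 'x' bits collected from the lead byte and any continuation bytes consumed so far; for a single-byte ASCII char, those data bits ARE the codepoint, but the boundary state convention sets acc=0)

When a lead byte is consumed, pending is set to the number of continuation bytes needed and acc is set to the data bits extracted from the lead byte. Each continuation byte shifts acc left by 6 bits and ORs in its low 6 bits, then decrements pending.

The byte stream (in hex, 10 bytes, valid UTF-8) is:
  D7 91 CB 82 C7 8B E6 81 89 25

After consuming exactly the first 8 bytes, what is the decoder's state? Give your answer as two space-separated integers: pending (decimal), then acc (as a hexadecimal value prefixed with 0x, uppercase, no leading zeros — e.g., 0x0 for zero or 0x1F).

Answer: 1 0x181

Derivation:
Byte[0]=D7: 2-byte lead. pending=1, acc=0x17
Byte[1]=91: continuation. acc=(acc<<6)|0x11=0x5D1, pending=0
Byte[2]=CB: 2-byte lead. pending=1, acc=0xB
Byte[3]=82: continuation. acc=(acc<<6)|0x02=0x2C2, pending=0
Byte[4]=C7: 2-byte lead. pending=1, acc=0x7
Byte[5]=8B: continuation. acc=(acc<<6)|0x0B=0x1CB, pending=0
Byte[6]=E6: 3-byte lead. pending=2, acc=0x6
Byte[7]=81: continuation. acc=(acc<<6)|0x01=0x181, pending=1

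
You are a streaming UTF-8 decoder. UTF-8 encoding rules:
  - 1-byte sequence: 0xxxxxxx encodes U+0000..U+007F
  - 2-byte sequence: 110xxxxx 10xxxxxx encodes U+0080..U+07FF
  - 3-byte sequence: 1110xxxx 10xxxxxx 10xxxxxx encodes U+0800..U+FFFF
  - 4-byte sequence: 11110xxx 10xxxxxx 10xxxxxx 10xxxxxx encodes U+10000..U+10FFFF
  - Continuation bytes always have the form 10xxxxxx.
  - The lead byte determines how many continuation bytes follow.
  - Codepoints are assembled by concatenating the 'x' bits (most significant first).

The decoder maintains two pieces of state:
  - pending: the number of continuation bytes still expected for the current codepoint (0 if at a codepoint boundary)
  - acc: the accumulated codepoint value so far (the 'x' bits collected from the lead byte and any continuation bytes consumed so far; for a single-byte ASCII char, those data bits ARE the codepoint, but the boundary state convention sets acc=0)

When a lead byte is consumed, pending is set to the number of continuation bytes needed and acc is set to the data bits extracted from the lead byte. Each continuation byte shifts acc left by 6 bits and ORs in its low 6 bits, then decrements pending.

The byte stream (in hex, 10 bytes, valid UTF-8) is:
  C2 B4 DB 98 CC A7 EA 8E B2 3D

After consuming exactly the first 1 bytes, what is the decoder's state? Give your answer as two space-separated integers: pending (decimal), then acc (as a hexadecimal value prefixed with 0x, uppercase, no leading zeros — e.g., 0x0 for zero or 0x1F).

Byte[0]=C2: 2-byte lead. pending=1, acc=0x2

Answer: 1 0x2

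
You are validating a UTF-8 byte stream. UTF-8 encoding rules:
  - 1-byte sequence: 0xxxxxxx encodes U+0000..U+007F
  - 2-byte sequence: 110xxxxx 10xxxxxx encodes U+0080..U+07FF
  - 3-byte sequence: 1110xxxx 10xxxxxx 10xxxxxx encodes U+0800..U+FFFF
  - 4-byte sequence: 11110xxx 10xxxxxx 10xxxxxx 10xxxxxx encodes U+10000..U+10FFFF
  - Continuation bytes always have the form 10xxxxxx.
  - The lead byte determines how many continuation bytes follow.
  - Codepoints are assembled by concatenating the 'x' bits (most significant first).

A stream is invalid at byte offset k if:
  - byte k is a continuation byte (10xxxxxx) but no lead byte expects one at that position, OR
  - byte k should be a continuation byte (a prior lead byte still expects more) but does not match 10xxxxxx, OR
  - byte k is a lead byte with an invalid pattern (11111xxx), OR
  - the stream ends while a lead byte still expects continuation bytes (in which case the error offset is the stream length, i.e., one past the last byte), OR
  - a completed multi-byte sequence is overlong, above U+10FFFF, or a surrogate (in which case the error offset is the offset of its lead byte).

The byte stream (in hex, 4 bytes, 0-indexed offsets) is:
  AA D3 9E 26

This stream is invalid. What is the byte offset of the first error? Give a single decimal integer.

Byte[0]=AA: INVALID lead byte (not 0xxx/110x/1110/11110)

Answer: 0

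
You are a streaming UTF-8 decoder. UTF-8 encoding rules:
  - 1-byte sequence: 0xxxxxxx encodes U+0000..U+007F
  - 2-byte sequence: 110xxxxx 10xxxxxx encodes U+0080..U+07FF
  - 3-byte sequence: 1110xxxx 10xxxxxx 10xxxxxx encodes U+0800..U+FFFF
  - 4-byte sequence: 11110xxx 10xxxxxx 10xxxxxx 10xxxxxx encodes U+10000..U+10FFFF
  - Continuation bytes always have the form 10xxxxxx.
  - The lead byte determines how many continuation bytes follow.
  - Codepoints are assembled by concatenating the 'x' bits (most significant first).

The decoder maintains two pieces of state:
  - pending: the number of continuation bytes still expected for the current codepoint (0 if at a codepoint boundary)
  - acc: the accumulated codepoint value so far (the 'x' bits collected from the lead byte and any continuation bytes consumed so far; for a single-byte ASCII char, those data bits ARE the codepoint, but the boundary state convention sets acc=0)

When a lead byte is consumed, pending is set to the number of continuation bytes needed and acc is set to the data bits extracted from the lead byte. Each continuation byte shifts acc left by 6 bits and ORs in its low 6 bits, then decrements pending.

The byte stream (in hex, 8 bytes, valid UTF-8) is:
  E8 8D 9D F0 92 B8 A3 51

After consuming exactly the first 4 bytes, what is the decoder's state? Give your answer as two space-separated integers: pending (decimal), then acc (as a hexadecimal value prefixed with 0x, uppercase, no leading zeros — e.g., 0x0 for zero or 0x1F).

Answer: 3 0x0

Derivation:
Byte[0]=E8: 3-byte lead. pending=2, acc=0x8
Byte[1]=8D: continuation. acc=(acc<<6)|0x0D=0x20D, pending=1
Byte[2]=9D: continuation. acc=(acc<<6)|0x1D=0x835D, pending=0
Byte[3]=F0: 4-byte lead. pending=3, acc=0x0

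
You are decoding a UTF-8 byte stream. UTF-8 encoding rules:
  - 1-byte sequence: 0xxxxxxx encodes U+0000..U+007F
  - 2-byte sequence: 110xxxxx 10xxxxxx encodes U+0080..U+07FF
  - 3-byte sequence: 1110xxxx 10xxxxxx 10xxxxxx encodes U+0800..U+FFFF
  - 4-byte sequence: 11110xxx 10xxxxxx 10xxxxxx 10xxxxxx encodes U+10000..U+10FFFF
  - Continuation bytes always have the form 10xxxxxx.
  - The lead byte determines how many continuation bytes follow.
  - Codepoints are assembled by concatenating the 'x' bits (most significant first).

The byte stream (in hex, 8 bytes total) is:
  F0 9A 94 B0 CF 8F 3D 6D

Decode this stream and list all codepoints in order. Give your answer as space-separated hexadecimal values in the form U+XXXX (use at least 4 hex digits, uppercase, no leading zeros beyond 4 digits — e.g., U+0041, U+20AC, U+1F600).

Byte[0]=F0: 4-byte lead, need 3 cont bytes. acc=0x0
Byte[1]=9A: continuation. acc=(acc<<6)|0x1A=0x1A
Byte[2]=94: continuation. acc=(acc<<6)|0x14=0x694
Byte[3]=B0: continuation. acc=(acc<<6)|0x30=0x1A530
Completed: cp=U+1A530 (starts at byte 0)
Byte[4]=CF: 2-byte lead, need 1 cont bytes. acc=0xF
Byte[5]=8F: continuation. acc=(acc<<6)|0x0F=0x3CF
Completed: cp=U+03CF (starts at byte 4)
Byte[6]=3D: 1-byte ASCII. cp=U+003D
Byte[7]=6D: 1-byte ASCII. cp=U+006D

Answer: U+1A530 U+03CF U+003D U+006D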